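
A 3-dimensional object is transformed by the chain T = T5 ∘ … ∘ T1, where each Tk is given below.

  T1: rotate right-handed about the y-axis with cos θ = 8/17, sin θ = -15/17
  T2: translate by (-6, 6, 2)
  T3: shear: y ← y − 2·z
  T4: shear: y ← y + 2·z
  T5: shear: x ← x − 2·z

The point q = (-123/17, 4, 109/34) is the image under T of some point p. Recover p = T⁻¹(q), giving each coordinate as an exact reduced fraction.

p = (7/2, -2, -4)

T1 = [8/17 0 -15/17 0; 0 1 0 0; 15/17 0 8/17 0; 0 0 0 1]
T2·T1 = [8/17 0 -15/17 -6; 0 1 0 6; 15/17 0 8/17 2; 0 0 0 1]
T3·…·T1 = [8/17 0 -15/17 -6; -30/17 1 -16/17 2; 15/17 0 8/17 2; 0 0 0 1]
T4·…·T1 = [8/17 0 -15/17 -6; 0 1 0 6; 15/17 0 8/17 2; 0 0 0 1]
T5·…·T1 = [-22/17 0 -31/17 -10; 0 1 0 6; 15/17 0 8/17 2; 0 0 0 1]
det M = 1; M⁻¹ = [8/17 0 31/17 18/17; 0 1 0 -6; -15/17 0 -22/17 -106/17; 0 0 0 1]
M⁻¹ · (-123/17, 4, 109/34)ᵀ = (7/2, -2, -4)ᵀ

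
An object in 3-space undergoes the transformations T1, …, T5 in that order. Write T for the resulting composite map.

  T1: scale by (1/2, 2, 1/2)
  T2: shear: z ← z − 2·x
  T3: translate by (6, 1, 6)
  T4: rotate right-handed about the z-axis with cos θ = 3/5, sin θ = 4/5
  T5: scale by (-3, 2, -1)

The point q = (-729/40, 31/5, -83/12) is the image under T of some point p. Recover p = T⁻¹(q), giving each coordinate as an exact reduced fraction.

T1 = [1/2 0 0 0; 0 2 0 0; 0 0 1/2 0; 0 0 0 1]
T2·T1 = [1/2 0 0 0; 0 2 0 0; -1 0 1/2 0; 0 0 0 1]
T3·…·T1 = [1/2 0 0 6; 0 2 0 1; -1 0 1/2 6; 0 0 0 1]
T4·…·T1 = [3/10 -8/5 0 14/5; 2/5 6/5 0 27/5; -1 0 1/2 6; 0 0 0 1]
T5·…·T1 = [-9/10 24/5 0 -42/5; 4/5 12/5 0 54/5; 1 0 -1/2 -6; 0 0 0 1]
det M = 3; M⁻¹ = [-2/5 4/5 0 -12; 2/15 3/20 0 -1/2; -4/5 8/5 -2 -36; 0 0 0 1]
M⁻¹ · (-729/40, 31/5, -83/12)ᵀ = (1/4, -2, 7/3)ᵀ

p = (1/4, -2, 7/3)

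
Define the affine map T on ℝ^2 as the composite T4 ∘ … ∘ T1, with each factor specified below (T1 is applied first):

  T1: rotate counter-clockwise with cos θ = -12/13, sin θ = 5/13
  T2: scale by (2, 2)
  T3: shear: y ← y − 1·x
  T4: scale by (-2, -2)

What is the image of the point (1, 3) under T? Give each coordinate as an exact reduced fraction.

T1 rotate counter-clockwise with cos θ = -12/13, sin θ = 5/13: (1, 3) → (-27/13, -31/13)
T2 scale by (2, 2): (-27/13, -31/13) → (-54/13, -62/13)
T3 shear: y ← y − 1·x: (-54/13, -62/13) → (-54/13, -8/13)
T4 scale by (-2, -2): (-54/13, -8/13) → (108/13, 16/13)

T(p) = (108/13, 16/13)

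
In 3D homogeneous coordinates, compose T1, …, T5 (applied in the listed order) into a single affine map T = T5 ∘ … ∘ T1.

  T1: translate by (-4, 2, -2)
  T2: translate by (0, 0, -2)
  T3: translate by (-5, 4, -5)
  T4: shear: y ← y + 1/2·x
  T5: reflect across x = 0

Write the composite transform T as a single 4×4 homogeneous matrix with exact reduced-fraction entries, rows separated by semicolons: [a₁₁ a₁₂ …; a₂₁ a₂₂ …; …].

T1 = [1 0 0 -4; 0 1 0 2; 0 0 1 -2; 0 0 0 1]
T2·T1 = [1 0 0 -4; 0 1 0 2; 0 0 1 -4; 0 0 0 1]
T3·…·T1 = [1 0 0 -9; 0 1 0 6; 0 0 1 -9; 0 0 0 1]
T4·…·T1 = [1 0 0 -9; 1/2 1 0 3/2; 0 0 1 -9; 0 0 0 1]
T5·…·T1 = [-1 0 0 9; 1/2 1 0 3/2; 0 0 1 -9; 0 0 0 1]

T = [-1 0 0 9; 1/2 1 0 3/2; 0 0 1 -9; 0 0 0 1]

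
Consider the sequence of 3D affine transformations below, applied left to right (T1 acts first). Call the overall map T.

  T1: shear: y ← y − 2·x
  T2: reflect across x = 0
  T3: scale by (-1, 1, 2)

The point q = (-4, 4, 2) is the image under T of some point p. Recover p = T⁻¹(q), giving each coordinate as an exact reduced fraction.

T1 = [1 0 0 0; -2 1 0 0; 0 0 1 0; 0 0 0 1]
T2·T1 = [-1 0 0 0; -2 1 0 0; 0 0 1 0; 0 0 0 1]
T3·…·T1 = [1 0 0 0; -2 1 0 0; 0 0 2 0; 0 0 0 1]
det M = 2; M⁻¹ = [1 0 0 0; 2 1 0 0; 0 0 1/2 0; 0 0 0 1]
M⁻¹ · (-4, 4, 2)ᵀ = (-4, -4, 1)ᵀ

p = (-4, -4, 1)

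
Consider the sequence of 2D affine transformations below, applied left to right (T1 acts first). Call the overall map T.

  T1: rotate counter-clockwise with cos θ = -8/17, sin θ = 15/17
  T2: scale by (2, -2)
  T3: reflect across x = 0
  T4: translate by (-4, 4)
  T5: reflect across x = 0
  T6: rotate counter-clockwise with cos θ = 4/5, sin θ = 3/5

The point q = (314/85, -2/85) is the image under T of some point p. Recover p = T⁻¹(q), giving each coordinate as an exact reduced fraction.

p = (3, -1)

T1 = [-8/17 -15/17 0; 15/17 -8/17 0; 0 0 1]
T2·T1 = [-16/17 -30/17 0; -30/17 16/17 0; 0 0 1]
T3·…·T1 = [16/17 30/17 0; -30/17 16/17 0; 0 0 1]
T4·…·T1 = [16/17 30/17 -4; -30/17 16/17 4; 0 0 1]
T5·…·T1 = [-16/17 -30/17 4; -30/17 16/17 4; 0 0 1]
T6·…·T1 = [26/85 -168/85 4/5; -168/85 -26/85 28/5; 0 0 1]
det M = -4; M⁻¹ = [13/170 -42/85 46/17; -42/85 -13/170 14/17; 0 0 1]
M⁻¹ · (314/85, -2/85)ᵀ = (3, -1)ᵀ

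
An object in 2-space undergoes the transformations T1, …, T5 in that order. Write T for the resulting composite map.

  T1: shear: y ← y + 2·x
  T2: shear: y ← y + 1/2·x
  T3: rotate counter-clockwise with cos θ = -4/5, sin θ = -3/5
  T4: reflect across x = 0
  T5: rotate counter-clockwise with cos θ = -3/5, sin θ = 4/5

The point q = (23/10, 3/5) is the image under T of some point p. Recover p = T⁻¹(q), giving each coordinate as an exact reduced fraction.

p = (3/5, 4/5)

T1 = [1 0 0; 2 1 0; 0 0 1]
T2·T1 = [1 0 0; 5/2 1 0; 0 0 1]
T3·…·T1 = [7/10 3/5 0; -13/5 -4/5 0; 0 0 1]
T4·…·T1 = [-7/10 -3/5 0; -13/5 -4/5 0; 0 0 1]
T5·…·T1 = [5/2 1 0; 1 0 0; 0 0 1]
det M = -1; M⁻¹ = [0 1 0; 1 -5/2 0; 0 0 1]
M⁻¹ · (23/10, 3/5)ᵀ = (3/5, 4/5)ᵀ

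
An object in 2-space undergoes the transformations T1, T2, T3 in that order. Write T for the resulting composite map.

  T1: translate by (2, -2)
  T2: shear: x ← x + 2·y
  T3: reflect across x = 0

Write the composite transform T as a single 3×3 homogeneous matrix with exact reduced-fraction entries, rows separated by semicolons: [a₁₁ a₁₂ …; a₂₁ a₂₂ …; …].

T = [-1 -2 2; 0 1 -2; 0 0 1]

T1 = [1 0 2; 0 1 -2; 0 0 1]
T2·T1 = [1 2 -2; 0 1 -2; 0 0 1]
T3·…·T1 = [-1 -2 2; 0 1 -2; 0 0 1]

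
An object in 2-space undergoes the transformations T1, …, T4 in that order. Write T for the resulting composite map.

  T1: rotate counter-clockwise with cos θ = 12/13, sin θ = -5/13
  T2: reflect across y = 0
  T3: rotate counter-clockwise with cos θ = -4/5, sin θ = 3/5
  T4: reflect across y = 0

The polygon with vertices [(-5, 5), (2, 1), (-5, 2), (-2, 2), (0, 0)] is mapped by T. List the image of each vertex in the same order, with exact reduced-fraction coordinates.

image vertices: (79/13, -47/13), (-22/13, -19/13), (347/65, -46/65), (158/65, -94/65), (0, 0)

T1 rotate counter-clockwise with cos θ = 12/13, sin θ = -5/13: (-5, 5) → (-35/13, 85/13); (2, 1) → (29/13, 2/13); (-5, 2) → (-50/13, 49/13); (-2, 2) → (-14/13, 34/13); (0, 0) → (0, 0)
T2 reflect across y = 0: (-35/13, 85/13) → (-35/13, -85/13); (29/13, 2/13) → (29/13, -2/13); (-50/13, 49/13) → (-50/13, -49/13); (-14/13, 34/13) → (-14/13, -34/13); (0, 0) → (0, 0)
T3 rotate counter-clockwise with cos θ = -4/5, sin θ = 3/5: (-35/13, -85/13) → (79/13, 47/13); (29/13, -2/13) → (-22/13, 19/13); (-50/13, -49/13) → (347/65, 46/65); (-14/13, -34/13) → (158/65, 94/65); (0, 0) → (0, 0)
T4 reflect across y = 0: (79/13, 47/13) → (79/13, -47/13); (-22/13, 19/13) → (-22/13, -19/13); (347/65, 46/65) → (347/65, -46/65); (158/65, 94/65) → (158/65, -94/65); (0, 0) → (0, 0)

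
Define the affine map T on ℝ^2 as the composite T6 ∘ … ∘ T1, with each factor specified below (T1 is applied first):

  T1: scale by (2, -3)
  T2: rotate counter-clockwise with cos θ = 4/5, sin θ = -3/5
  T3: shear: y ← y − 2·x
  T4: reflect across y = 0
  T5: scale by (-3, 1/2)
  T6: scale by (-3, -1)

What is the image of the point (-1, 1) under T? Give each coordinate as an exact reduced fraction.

T1 scale by (2, -3): (-1, 1) → (-2, -3)
T2 rotate counter-clockwise with cos θ = 4/5, sin θ = -3/5: (-2, -3) → (-17/5, -6/5)
T3 shear: y ← y − 2·x: (-17/5, -6/5) → (-17/5, 28/5)
T4 reflect across y = 0: (-17/5, 28/5) → (-17/5, -28/5)
T5 scale by (-3, 1/2): (-17/5, -28/5) → (51/5, -14/5)
T6 scale by (-3, -1): (51/5, -14/5) → (-153/5, 14/5)

T(p) = (-153/5, 14/5)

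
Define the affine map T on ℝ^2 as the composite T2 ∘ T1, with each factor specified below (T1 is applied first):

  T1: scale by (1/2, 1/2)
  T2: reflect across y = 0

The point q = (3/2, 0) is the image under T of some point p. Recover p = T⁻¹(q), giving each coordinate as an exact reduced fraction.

T1 = [1/2 0 0; 0 1/2 0; 0 0 1]
T2·T1 = [1/2 0 0; 0 -1/2 0; 0 0 1]
det M = -1/4; M⁻¹ = [2 0 0; 0 -2 0; 0 0 1]
M⁻¹ · (3/2, 0)ᵀ = (3, 0)ᵀ

p = (3, 0)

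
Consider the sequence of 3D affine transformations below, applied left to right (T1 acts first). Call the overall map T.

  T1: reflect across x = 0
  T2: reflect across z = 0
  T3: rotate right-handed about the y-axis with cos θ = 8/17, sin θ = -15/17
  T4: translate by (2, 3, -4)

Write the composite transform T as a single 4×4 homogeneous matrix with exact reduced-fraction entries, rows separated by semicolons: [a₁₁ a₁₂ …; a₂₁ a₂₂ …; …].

T = [-8/17 0 15/17 2; 0 1 0 3; -15/17 0 -8/17 -4; 0 0 0 1]

T1 = [-1 0 0 0; 0 1 0 0; 0 0 1 0; 0 0 0 1]
T2·T1 = [-1 0 0 0; 0 1 0 0; 0 0 -1 0; 0 0 0 1]
T3·…·T1 = [-8/17 0 15/17 0; 0 1 0 0; -15/17 0 -8/17 0; 0 0 0 1]
T4·…·T1 = [-8/17 0 15/17 2; 0 1 0 3; -15/17 0 -8/17 -4; 0 0 0 1]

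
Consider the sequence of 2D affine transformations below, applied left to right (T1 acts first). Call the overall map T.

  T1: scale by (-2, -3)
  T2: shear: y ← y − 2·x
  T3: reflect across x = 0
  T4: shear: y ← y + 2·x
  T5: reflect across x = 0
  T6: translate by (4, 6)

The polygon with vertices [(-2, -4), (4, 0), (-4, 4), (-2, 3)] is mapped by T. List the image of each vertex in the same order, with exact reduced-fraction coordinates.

T1 scale by (-2, -3): (-2, -4) → (4, 12); (4, 0) → (-8, 0); (-4, 4) → (8, -12); (-2, 3) → (4, -9)
T2 shear: y ← y − 2·x: (4, 12) → (4, 4); (-8, 0) → (-8, 16); (8, -12) → (8, -28); (4, -9) → (4, -17)
T3 reflect across x = 0: (4, 4) → (-4, 4); (-8, 16) → (8, 16); (8, -28) → (-8, -28); (4, -17) → (-4, -17)
T4 shear: y ← y + 2·x: (-4, 4) → (-4, -4); (8, 16) → (8, 32); (-8, -28) → (-8, -44); (-4, -17) → (-4, -25)
T5 reflect across x = 0: (-4, -4) → (4, -4); (8, 32) → (-8, 32); (-8, -44) → (8, -44); (-4, -25) → (4, -25)
T6 translate by (4, 6): (4, -4) → (8, 2); (-8, 32) → (-4, 38); (8, -44) → (12, -38); (4, -25) → (8, -19)

image vertices: (8, 2), (-4, 38), (12, -38), (8, -19)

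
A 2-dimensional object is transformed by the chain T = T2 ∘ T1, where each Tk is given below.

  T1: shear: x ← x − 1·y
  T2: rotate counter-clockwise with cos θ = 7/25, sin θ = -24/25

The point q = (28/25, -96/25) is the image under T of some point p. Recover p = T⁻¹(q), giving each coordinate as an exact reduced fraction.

T1 = [1 -1 0; 0 1 0; 0 0 1]
T2·T1 = [7/25 17/25 0; -24/25 31/25 0; 0 0 1]
det M = 1; M⁻¹ = [31/25 -17/25 0; 24/25 7/25 0; 0 0 1]
M⁻¹ · (28/25, -96/25)ᵀ = (4, 0)ᵀ

p = (4, 0)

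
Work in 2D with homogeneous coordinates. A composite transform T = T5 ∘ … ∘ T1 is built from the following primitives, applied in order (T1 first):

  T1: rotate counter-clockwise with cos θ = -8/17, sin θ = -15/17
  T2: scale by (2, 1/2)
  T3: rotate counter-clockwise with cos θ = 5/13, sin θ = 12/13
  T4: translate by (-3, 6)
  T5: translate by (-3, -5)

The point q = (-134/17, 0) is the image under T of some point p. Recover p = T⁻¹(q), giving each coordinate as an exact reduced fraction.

T1 = [-8/17 15/17 0; -15/17 -8/17 0; 0 0 1]
T2·T1 = [-16/17 30/17 0; -15/34 -4/17 0; 0 0 1]
T3·…·T1 = [10/221 198/221 0; -27/26 20/13 0; 0 0 1]
T4·…·T1 = [10/221 198/221 -3; -27/26 20/13 6; 0 0 1]
T5·…·T1 = [10/221 198/221 -6; -27/26 20/13 1; 0 0 1]
det M = 1; M⁻¹ = [20/13 -198/221 2238/221; 27/26 10/221 1367/221; 0 0 1]
M⁻¹ · (-134/17, 0)ᵀ = (-2, -2)ᵀ

p = (-2, -2)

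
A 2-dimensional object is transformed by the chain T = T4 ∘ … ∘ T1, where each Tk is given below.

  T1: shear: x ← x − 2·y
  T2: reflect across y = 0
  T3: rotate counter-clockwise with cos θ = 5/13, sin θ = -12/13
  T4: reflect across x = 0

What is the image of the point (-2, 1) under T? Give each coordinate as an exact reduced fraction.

T(p) = (32/13, 43/13)

T1 shear: x ← x − 2·y: (-2, 1) → (-4, 1)
T2 reflect across y = 0: (-4, 1) → (-4, -1)
T3 rotate counter-clockwise with cos θ = 5/13, sin θ = -12/13: (-4, -1) → (-32/13, 43/13)
T4 reflect across x = 0: (-32/13, 43/13) → (32/13, 43/13)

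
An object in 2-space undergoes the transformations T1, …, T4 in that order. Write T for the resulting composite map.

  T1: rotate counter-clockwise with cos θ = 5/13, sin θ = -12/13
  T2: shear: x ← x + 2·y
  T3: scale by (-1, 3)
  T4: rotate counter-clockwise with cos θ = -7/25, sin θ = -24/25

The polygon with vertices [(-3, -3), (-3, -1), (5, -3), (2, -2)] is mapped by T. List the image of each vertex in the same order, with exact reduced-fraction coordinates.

image vertices: (1449/325, -657/325), (2477/325, 189/325), (-6527/325, -2289/325), (-3022/325, -1254/325)

T1 rotate counter-clockwise with cos θ = 5/13, sin θ = -12/13: (-3, -3) → (-51/13, 21/13); (-3, -1) → (-27/13, 31/13); (5, -3) → (-11/13, -75/13); (2, -2) → (-14/13, -34/13)
T2 shear: x ← x + 2·y: (-51/13, 21/13) → (-9/13, 21/13); (-27/13, 31/13) → (35/13, 31/13); (-11/13, -75/13) → (-161/13, -75/13); (-14/13, -34/13) → (-82/13, -34/13)
T3 scale by (-1, 3): (-9/13, 21/13) → (9/13, 63/13); (35/13, 31/13) → (-35/13, 93/13); (-161/13, -75/13) → (161/13, -225/13); (-82/13, -34/13) → (82/13, -102/13)
T4 rotate counter-clockwise with cos θ = -7/25, sin θ = -24/25: (9/13, 63/13) → (1449/325, -657/325); (-35/13, 93/13) → (2477/325, 189/325); (161/13, -225/13) → (-6527/325, -2289/325); (82/13, -102/13) → (-3022/325, -1254/325)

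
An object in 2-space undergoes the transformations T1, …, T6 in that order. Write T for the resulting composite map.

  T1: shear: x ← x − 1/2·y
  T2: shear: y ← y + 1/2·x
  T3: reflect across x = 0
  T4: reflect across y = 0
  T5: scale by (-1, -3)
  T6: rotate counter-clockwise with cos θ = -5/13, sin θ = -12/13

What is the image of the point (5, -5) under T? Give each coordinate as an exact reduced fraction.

T1 shear: x ← x − 1/2·y: (5, -5) → (15/2, -5)
T2 shear: y ← y + 1/2·x: (15/2, -5) → (15/2, -5/4)
T3 reflect across x = 0: (15/2, -5/4) → (-15/2, -5/4)
T4 reflect across y = 0: (-15/2, -5/4) → (-15/2, 5/4)
T5 scale by (-1, -3): (-15/2, 5/4) → (15/2, -15/4)
T6 rotate counter-clockwise with cos θ = -5/13, sin θ = -12/13: (15/2, -15/4) → (-165/26, -285/52)

T(p) = (-165/26, -285/52)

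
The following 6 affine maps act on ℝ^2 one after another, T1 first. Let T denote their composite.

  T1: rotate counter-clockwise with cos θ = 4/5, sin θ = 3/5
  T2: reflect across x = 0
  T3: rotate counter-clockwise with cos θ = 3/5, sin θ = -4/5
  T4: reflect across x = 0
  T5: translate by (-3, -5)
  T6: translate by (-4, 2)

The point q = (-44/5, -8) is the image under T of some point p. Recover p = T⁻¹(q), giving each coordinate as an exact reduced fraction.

T1 = [4/5 -3/5 0; 3/5 4/5 0; 0 0 1]
T2·T1 = [-4/5 3/5 0; 3/5 4/5 0; 0 0 1]
T3·…·T1 = [0 1 0; 1 0 0; 0 0 1]
T4·…·T1 = [0 -1 0; 1 0 0; 0 0 1]
T5·…·T1 = [0 -1 -3; 1 0 -5; 0 0 1]
T6·…·T1 = [0 -1 -7; 1 0 -3; 0 0 1]
det M = 1; M⁻¹ = [0 1 3; -1 0 -7; 0 0 1]
M⁻¹ · (-44/5, -8)ᵀ = (-5, 9/5)ᵀ

p = (-5, 9/5)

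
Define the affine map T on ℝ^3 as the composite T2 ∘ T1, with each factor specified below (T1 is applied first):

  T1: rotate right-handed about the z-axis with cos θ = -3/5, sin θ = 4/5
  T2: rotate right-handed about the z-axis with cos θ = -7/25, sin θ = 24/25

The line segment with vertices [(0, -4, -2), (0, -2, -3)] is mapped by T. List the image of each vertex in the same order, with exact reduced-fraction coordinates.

T1 rotate right-handed about the z-axis with cos θ = -3/5, sin θ = 4/5: (0, -4, -2) → (16/5, 12/5, -2); (0, -2, -3) → (8/5, 6/5, -3)
T2 rotate right-handed about the z-axis with cos θ = -7/25, sin θ = 24/25: (16/5, 12/5, -2) → (-16/5, 12/5, -2); (8/5, 6/5, -3) → (-8/5, 6/5, -3)

image vertices: (-16/5, 12/5, -2), (-8/5, 6/5, -3)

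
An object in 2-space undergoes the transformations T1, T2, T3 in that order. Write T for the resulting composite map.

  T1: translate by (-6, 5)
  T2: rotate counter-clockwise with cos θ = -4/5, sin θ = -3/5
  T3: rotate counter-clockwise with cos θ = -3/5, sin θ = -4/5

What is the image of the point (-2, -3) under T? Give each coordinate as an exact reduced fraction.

T1 translate by (-6, 5): (-2, -3) → (-8, 2)
T2 rotate counter-clockwise with cos θ = -4/5, sin θ = -3/5: (-8, 2) → (38/5, 16/5)
T3 rotate counter-clockwise with cos θ = -3/5, sin θ = -4/5: (38/5, 16/5) → (-2, -8)

T(p) = (-2, -8)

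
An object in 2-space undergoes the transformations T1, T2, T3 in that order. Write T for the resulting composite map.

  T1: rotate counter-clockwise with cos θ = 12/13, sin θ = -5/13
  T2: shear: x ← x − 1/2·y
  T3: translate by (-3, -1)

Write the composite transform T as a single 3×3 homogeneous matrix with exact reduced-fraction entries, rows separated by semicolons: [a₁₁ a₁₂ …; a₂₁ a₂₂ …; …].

T1 = [12/13 5/13 0; -5/13 12/13 0; 0 0 1]
T2·T1 = [29/26 -1/13 0; -5/13 12/13 0; 0 0 1]
T3·…·T1 = [29/26 -1/13 -3; -5/13 12/13 -1; 0 0 1]

T = [29/26 -1/13 -3; -5/13 12/13 -1; 0 0 1]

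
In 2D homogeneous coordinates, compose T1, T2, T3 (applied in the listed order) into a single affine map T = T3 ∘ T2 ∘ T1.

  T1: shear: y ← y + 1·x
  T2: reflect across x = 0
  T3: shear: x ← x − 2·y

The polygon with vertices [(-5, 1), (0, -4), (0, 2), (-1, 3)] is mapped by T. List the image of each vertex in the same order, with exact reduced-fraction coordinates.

T1 shear: y ← y + 1·x: (-5, 1) → (-5, -4); (0, -4) → (0, -4); (0, 2) → (0, 2); (-1, 3) → (-1, 2)
T2 reflect across x = 0: (-5, -4) → (5, -4); (0, -4) → (0, -4); (0, 2) → (0, 2); (-1, 2) → (1, 2)
T3 shear: x ← x − 2·y: (5, -4) → (13, -4); (0, -4) → (8, -4); (0, 2) → (-4, 2); (1, 2) → (-3, 2)

image vertices: (13, -4), (8, -4), (-4, 2), (-3, 2)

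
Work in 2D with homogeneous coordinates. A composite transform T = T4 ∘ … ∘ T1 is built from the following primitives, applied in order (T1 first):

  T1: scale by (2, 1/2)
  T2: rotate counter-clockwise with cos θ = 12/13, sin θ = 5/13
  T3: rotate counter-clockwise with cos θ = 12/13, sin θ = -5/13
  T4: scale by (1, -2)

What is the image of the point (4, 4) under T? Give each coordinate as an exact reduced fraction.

T(p) = (8, -4)

T1 scale by (2, 1/2): (4, 4) → (8, 2)
T2 rotate counter-clockwise with cos θ = 12/13, sin θ = 5/13: (8, 2) → (86/13, 64/13)
T3 rotate counter-clockwise with cos θ = 12/13, sin θ = -5/13: (86/13, 64/13) → (8, 2)
T4 scale by (1, -2): (8, 2) → (8, -4)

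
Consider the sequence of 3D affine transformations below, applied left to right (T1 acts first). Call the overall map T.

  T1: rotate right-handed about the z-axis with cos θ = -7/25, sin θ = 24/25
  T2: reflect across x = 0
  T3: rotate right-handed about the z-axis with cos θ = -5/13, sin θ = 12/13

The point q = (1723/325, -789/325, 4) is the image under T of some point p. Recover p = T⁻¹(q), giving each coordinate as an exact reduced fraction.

T1 = [-7/25 -24/25 0 0; 24/25 -7/25 0 0; 0 0 1 0; 0 0 0 1]
T2·T1 = [7/25 24/25 0 0; 24/25 -7/25 0 0; 0 0 1 0; 0 0 0 1]
T3·…·T1 = [-323/325 -36/325 0 0; -36/325 323/325 0 0; 0 0 1 0; 0 0 0 1]
det M = -1; M⁻¹ = [-323/325 -36/325 0 0; -36/325 323/325 0 0; 0 0 1 0; 0 0 0 1]
M⁻¹ · (1723/325, -789/325, 4)ᵀ = (-5, -3, 4)ᵀ

p = (-5, -3, 4)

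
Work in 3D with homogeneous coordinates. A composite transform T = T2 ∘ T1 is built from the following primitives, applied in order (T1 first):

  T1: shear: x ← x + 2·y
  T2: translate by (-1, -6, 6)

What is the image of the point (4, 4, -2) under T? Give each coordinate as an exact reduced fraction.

T(p) = (11, -2, 4)

T1 shear: x ← x + 2·y: (4, 4, -2) → (12, 4, -2)
T2 translate by (-1, -6, 6): (12, 4, -2) → (11, -2, 4)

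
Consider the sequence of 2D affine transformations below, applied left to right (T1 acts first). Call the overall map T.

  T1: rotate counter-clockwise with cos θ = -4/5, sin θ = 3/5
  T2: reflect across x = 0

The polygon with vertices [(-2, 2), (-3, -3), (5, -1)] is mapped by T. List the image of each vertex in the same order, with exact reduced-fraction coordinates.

T1 rotate counter-clockwise with cos θ = -4/5, sin θ = 3/5: (-2, 2) → (2/5, -14/5); (-3, -3) → (21/5, 3/5); (5, -1) → (-17/5, 19/5)
T2 reflect across x = 0: (2/5, -14/5) → (-2/5, -14/5); (21/5, 3/5) → (-21/5, 3/5); (-17/5, 19/5) → (17/5, 19/5)

image vertices: (-2/5, -14/5), (-21/5, 3/5), (17/5, 19/5)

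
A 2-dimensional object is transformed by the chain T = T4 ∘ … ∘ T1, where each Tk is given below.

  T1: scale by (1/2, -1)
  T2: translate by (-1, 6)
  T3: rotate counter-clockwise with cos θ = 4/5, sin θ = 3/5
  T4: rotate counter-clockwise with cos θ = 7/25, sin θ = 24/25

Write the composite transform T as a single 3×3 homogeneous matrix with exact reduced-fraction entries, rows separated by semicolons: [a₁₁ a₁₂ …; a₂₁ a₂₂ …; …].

T1 = [1/2 0 0; 0 -1 0; 0 0 1]
T2·T1 = [1/2 0 -1; 0 -1 6; 0 0 1]
T3·…·T1 = [2/5 3/5 -22/5; 3/10 -4/5 21/5; 0 0 1]
T4·…·T1 = [-22/125 117/125 -658/125; 117/250 44/125 -381/125; 0 0 1]

T = [-22/125 117/125 -658/125; 117/250 44/125 -381/125; 0 0 1]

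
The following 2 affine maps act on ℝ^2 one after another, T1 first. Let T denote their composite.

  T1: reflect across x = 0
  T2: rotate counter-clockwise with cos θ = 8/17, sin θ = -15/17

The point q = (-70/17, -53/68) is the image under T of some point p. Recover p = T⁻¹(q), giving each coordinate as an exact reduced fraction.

T1 = [-1 0 0; 0 1 0; 0 0 1]
T2·T1 = [-8/17 15/17 0; 15/17 8/17 0; 0 0 1]
det M = -1; M⁻¹ = [-8/17 15/17 0; 15/17 8/17 0; 0 0 1]
M⁻¹ · (-70/17, -53/68)ᵀ = (5/4, -4)ᵀ

p = (5/4, -4)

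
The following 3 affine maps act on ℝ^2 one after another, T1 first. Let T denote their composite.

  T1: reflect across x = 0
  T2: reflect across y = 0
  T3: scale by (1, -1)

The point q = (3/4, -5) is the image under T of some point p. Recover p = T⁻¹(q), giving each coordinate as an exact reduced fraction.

p = (-3/4, -5)

T1 = [-1 0 0; 0 1 0; 0 0 1]
T2·T1 = [-1 0 0; 0 -1 0; 0 0 1]
T3·…·T1 = [-1 0 0; 0 1 0; 0 0 1]
det M = -1; M⁻¹ = [-1 0 0; 0 1 0; 0 0 1]
M⁻¹ · (3/4, -5)ᵀ = (-3/4, -5)ᵀ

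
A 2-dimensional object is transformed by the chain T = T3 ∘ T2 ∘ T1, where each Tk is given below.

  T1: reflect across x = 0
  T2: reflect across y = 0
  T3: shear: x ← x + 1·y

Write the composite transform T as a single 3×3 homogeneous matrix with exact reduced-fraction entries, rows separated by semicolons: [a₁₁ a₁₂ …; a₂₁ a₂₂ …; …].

T1 = [-1 0 0; 0 1 0; 0 0 1]
T2·T1 = [-1 0 0; 0 -1 0; 0 0 1]
T3·…·T1 = [-1 -1 0; 0 -1 0; 0 0 1]

T = [-1 -1 0; 0 -1 0; 0 0 1]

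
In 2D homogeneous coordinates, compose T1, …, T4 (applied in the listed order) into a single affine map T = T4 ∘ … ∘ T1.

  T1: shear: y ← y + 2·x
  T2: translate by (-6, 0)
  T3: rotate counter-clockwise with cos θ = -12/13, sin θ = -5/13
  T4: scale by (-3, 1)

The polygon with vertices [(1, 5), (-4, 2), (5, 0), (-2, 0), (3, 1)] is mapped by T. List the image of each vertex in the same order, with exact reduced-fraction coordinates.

T1 shear: y ← y + 2·x: (1, 5) → (1, 7); (-4, 2) → (-4, -6); (5, 0) → (5, 10); (-2, 0) → (-2, -4); (3, 1) → (3, 7)
T2 translate by (-6, 0): (1, 7) → (-5, 7); (-4, -6) → (-10, -6); (5, 10) → (-1, 10); (-2, -4) → (-8, -4); (3, 7) → (-3, 7)
T3 rotate counter-clockwise with cos θ = -12/13, sin θ = -5/13: (-5, 7) → (95/13, -59/13); (-10, -6) → (90/13, 122/13); (-1, 10) → (62/13, -115/13); (-8, -4) → (76/13, 88/13); (-3, 7) → (71/13, -69/13)
T4 scale by (-3, 1): (95/13, -59/13) → (-285/13, -59/13); (90/13, 122/13) → (-270/13, 122/13); (62/13, -115/13) → (-186/13, -115/13); (76/13, 88/13) → (-228/13, 88/13); (71/13, -69/13) → (-213/13, -69/13)

image vertices: (-285/13, -59/13), (-270/13, 122/13), (-186/13, -115/13), (-228/13, 88/13), (-213/13, -69/13)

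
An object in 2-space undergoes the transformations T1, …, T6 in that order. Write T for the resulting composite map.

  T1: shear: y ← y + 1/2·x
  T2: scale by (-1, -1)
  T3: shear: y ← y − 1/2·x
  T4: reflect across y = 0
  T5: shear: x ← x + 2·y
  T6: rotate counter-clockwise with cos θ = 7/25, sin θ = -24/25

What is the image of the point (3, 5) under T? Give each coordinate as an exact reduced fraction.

T(p) = (169/25, -133/25)

T1 shear: y ← y + 1/2·x: (3, 5) → (3, 13/2)
T2 scale by (-1, -1): (3, 13/2) → (-3, -13/2)
T3 shear: y ← y − 1/2·x: (-3, -13/2) → (-3, -5)
T4 reflect across y = 0: (-3, -5) → (-3, 5)
T5 shear: x ← x + 2·y: (-3, 5) → (7, 5)
T6 rotate counter-clockwise with cos θ = 7/25, sin θ = -24/25: (7, 5) → (169/25, -133/25)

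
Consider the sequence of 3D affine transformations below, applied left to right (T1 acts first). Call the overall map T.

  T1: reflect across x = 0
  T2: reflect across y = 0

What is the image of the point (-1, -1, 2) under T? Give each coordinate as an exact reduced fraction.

T(p) = (1, 1, 2)

T1 reflect across x = 0: (-1, -1, 2) → (1, -1, 2)
T2 reflect across y = 0: (1, -1, 2) → (1, 1, 2)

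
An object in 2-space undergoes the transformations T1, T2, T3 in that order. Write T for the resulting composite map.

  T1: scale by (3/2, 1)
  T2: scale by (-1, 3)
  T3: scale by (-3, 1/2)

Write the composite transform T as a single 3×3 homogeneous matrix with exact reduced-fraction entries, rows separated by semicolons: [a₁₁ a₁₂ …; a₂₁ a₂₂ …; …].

T = [9/2 0 0; 0 3/2 0; 0 0 1]

T1 = [3/2 0 0; 0 1 0; 0 0 1]
T2·T1 = [-3/2 0 0; 0 3 0; 0 0 1]
T3·…·T1 = [9/2 0 0; 0 3/2 0; 0 0 1]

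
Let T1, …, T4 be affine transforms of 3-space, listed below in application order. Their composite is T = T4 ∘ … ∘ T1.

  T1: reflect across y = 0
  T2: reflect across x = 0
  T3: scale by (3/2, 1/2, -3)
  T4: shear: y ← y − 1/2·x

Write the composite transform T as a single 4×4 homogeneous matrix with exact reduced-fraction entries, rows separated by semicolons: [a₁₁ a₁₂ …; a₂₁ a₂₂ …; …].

T = [-3/2 0 0 0; 3/4 -1/2 0 0; 0 0 -3 0; 0 0 0 1]

T1 = [1 0 0 0; 0 -1 0 0; 0 0 1 0; 0 0 0 1]
T2·T1 = [-1 0 0 0; 0 -1 0 0; 0 0 1 0; 0 0 0 1]
T3·…·T1 = [-3/2 0 0 0; 0 -1/2 0 0; 0 0 -3 0; 0 0 0 1]
T4·…·T1 = [-3/2 0 0 0; 3/4 -1/2 0 0; 0 0 -3 0; 0 0 0 1]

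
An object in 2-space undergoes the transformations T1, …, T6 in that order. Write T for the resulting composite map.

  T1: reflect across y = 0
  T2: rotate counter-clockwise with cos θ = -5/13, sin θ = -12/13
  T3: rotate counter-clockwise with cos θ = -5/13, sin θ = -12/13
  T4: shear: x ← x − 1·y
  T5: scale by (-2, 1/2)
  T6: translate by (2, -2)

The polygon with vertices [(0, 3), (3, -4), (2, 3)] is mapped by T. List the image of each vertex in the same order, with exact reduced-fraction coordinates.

image vertices: (332/169, -319/338), (1780/169, -396/169), (1288/169, -79/338)

T1 reflect across y = 0: (0, 3) → (0, -3); (3, -4) → (3, 4); (2, 3) → (2, -3)
T2 rotate counter-clockwise with cos θ = -5/13, sin θ = -12/13: (0, -3) → (-36/13, 15/13); (3, 4) → (33/13, -56/13); (2, -3) → (-46/13, -9/13)
T3 rotate counter-clockwise with cos θ = -5/13, sin θ = -12/13: (-36/13, 15/13) → (360/169, 357/169); (33/13, -56/13) → (-837/169, -116/169); (-46/13, -9/13) → (122/169, 597/169)
T4 shear: x ← x − 1·y: (360/169, 357/169) → (3/169, 357/169); (-837/169, -116/169) → (-721/169, -116/169); (122/169, 597/169) → (-475/169, 597/169)
T5 scale by (-2, 1/2): (3/169, 357/169) → (-6/169, 357/338); (-721/169, -116/169) → (1442/169, -58/169); (-475/169, 597/169) → (950/169, 597/338)
T6 translate by (2, -2): (-6/169, 357/338) → (332/169, -319/338); (1442/169, -58/169) → (1780/169, -396/169); (950/169, 597/338) → (1288/169, -79/338)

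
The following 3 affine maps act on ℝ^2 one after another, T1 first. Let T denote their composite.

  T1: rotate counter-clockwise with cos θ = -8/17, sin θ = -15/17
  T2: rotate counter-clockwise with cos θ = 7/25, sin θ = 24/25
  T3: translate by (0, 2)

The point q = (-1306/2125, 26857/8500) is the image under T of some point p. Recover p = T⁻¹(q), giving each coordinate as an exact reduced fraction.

T1 = [-8/17 15/17 0; -15/17 -8/17 0; 0 0 1]
T2·T1 = [304/425 297/425 0; -297/425 304/425 0; 0 0 1]
T3·…·T1 = [304/425 297/425 0; -297/425 304/425 2; 0 0 1]
det M = 1; M⁻¹ = [304/425 -297/425 594/425; 297/425 304/425 -608/425; 0 0 1]
M⁻¹ · (-1306/2125, 26857/8500)ᵀ = (-5/4, 2/5)ᵀ

p = (-5/4, 2/5)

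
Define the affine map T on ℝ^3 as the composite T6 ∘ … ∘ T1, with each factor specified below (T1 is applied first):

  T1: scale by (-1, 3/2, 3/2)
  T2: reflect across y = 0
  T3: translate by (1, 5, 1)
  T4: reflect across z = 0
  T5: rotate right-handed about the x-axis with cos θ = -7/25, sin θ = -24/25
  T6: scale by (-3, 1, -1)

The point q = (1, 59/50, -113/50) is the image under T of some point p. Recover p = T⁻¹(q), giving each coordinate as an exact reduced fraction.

T1 = [-1 0 0 0; 0 3/2 0 0; 0 0 3/2 0; 0 0 0 1]
T2·T1 = [-1 0 0 0; 0 -3/2 0 0; 0 0 3/2 0; 0 0 0 1]
T3·…·T1 = [-1 0 0 1; 0 -3/2 0 5; 0 0 3/2 1; 0 0 0 1]
T4·…·T1 = [-1 0 0 1; 0 -3/2 0 5; 0 0 -3/2 -1; 0 0 0 1]
T5·…·T1 = [-1 0 0 1; 0 21/50 -36/25 -59/25; 0 36/25 21/50 -113/25; 0 0 0 1]
T6·…·T1 = [3 0 0 -3; 0 21/50 -36/25 -59/25; 0 -36/25 -21/50 113/25; 0 0 0 1]
det M = -27/4; M⁻¹ = [1/3 0 0 1; 0 14/75 -16/25 10/3; 0 -16/25 -14/75 -2/3; 0 0 0 1]
M⁻¹ · (1, 59/50, -113/50)ᵀ = (4/3, 5, -1)ᵀ

p = (4/3, 5, -1)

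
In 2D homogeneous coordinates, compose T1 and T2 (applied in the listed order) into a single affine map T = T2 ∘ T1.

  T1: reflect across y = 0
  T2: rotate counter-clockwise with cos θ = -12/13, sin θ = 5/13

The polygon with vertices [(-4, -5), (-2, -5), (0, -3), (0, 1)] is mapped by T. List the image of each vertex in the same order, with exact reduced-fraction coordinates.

image vertices: (23/13, -80/13), (-1/13, -70/13), (-15/13, -36/13), (5/13, 12/13)

T1 reflect across y = 0: (-4, -5) → (-4, 5); (-2, -5) → (-2, 5); (0, -3) → (0, 3); (0, 1) → (0, -1)
T2 rotate counter-clockwise with cos θ = -12/13, sin θ = 5/13: (-4, 5) → (23/13, -80/13); (-2, 5) → (-1/13, -70/13); (0, 3) → (-15/13, -36/13); (0, -1) → (5/13, 12/13)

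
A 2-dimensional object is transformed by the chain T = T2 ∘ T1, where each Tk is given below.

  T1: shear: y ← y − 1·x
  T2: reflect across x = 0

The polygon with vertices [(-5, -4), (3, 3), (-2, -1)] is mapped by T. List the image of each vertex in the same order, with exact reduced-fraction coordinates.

T1 shear: y ← y − 1·x: (-5, -4) → (-5, 1); (3, 3) → (3, 0); (-2, -1) → (-2, 1)
T2 reflect across x = 0: (-5, 1) → (5, 1); (3, 0) → (-3, 0); (-2, 1) → (2, 1)

image vertices: (5, 1), (-3, 0), (2, 1)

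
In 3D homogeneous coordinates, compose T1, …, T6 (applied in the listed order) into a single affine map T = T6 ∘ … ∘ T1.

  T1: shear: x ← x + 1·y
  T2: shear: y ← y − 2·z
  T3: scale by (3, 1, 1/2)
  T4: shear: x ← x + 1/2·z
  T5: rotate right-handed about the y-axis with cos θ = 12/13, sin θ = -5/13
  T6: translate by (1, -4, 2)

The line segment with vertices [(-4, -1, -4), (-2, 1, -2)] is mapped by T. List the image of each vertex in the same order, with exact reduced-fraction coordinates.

T1 shear: x ← x + 1·y: (-4, -1, -4) → (-5, -1, -4); (-2, 1, -2) → (-1, 1, -2)
T2 shear: y ← y − 2·z: (-5, -1, -4) → (-5, 7, -4); (-1, 1, -2) → (-1, 5, -2)
T3 scale by (3, 1, 1/2): (-5, 7, -4) → (-15, 7, -2); (-1, 5, -2) → (-3, 5, -1)
T4 shear: x ← x + 1/2·z: (-15, 7, -2) → (-16, 7, -2); (-3, 5, -1) → (-7/2, 5, -1)
T5 rotate right-handed about the y-axis with cos θ = 12/13, sin θ = -5/13: (-16, 7, -2) → (-14, 7, -8); (-7/2, 5, -1) → (-37/13, 5, -59/26)
T6 translate by (1, -4, 2): (-14, 7, -8) → (-13, 3, -6); (-37/13, 5, -59/26) → (-24/13, 1, -7/26)

image vertices: (-13, 3, -6), (-24/13, 1, -7/26)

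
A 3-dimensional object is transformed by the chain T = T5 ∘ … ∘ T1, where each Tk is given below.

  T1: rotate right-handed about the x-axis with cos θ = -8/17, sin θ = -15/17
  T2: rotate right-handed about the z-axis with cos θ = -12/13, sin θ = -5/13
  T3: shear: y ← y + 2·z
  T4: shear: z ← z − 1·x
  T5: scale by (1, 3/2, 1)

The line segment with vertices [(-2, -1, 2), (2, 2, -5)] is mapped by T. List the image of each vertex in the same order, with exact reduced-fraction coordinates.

image vertices: (46/17, -36/17, -47/17), (-863/221, 1773/221, 993/221)

T1 rotate right-handed about the x-axis with cos θ = -8/17, sin θ = -15/17: (-2, -1, 2) → (-2, 38/17, -1/17); (2, 2, -5) → (2, -91/17, 10/17)
T2 rotate right-handed about the z-axis with cos θ = -12/13, sin θ = -5/13: (-2, 38/17, -1/17) → (46/17, -22/17, -1/17); (2, -91/17, 10/17) → (-863/221, 922/221, 10/17)
T3 shear: y ← y + 2·z: (46/17, -22/17, -1/17) → (46/17, -24/17, -1/17); (-863/221, 922/221, 10/17) → (-863/221, 1182/221, 10/17)
T4 shear: z ← z − 1·x: (46/17, -24/17, -1/17) → (46/17, -24/17, -47/17); (-863/221, 1182/221, 10/17) → (-863/221, 1182/221, 993/221)
T5 scale by (1, 3/2, 1): (46/17, -24/17, -47/17) → (46/17, -36/17, -47/17); (-863/221, 1182/221, 993/221) → (-863/221, 1773/221, 993/221)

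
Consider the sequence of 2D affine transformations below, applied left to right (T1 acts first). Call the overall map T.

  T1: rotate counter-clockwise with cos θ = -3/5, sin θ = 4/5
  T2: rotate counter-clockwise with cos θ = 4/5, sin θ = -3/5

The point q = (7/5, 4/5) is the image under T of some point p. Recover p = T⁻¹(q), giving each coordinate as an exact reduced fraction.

T1 = [-3/5 -4/5 0; 4/5 -3/5 0; 0 0 1]
T2·T1 = [0 -1 0; 1 0 0; 0 0 1]
det M = 1; M⁻¹ = [0 1 0; -1 0 0; 0 0 1]
M⁻¹ · (7/5, 4/5)ᵀ = (4/5, -7/5)ᵀ

p = (4/5, -7/5)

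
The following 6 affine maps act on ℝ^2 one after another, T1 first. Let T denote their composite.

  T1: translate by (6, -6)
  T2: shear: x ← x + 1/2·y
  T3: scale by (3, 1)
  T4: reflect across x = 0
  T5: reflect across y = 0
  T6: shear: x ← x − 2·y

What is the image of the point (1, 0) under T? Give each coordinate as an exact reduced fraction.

T(p) = (-24, 6)

T1 translate by (6, -6): (1, 0) → (7, -6)
T2 shear: x ← x + 1/2·y: (7, -6) → (4, -6)
T3 scale by (3, 1): (4, -6) → (12, -6)
T4 reflect across x = 0: (12, -6) → (-12, -6)
T5 reflect across y = 0: (-12, -6) → (-12, 6)
T6 shear: x ← x − 2·y: (-12, 6) → (-24, 6)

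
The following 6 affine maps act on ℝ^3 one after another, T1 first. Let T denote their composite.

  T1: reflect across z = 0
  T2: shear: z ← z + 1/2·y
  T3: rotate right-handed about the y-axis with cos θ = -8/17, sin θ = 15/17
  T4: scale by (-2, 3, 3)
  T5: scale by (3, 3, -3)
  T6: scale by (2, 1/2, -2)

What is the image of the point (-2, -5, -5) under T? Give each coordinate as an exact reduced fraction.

T1 reflect across z = 0: (-2, -5, -5) → (-2, -5, 5)
T2 shear: z ← z + 1/2·y: (-2, -5, 5) → (-2, -5, 5/2)
T3 rotate right-handed about the y-axis with cos θ = -8/17, sin θ = 15/17: (-2, -5, 5/2) → (107/34, -5, 10/17)
T4 scale by (-2, 3, 3): (107/34, -5, 10/17) → (-107/17, -15, 30/17)
T5 scale by (3, 3, -3): (-107/17, -15, 30/17) → (-321/17, -45, -90/17)
T6 scale by (2, 1/2, -2): (-321/17, -45, -90/17) → (-642/17, -45/2, 180/17)

T(p) = (-642/17, -45/2, 180/17)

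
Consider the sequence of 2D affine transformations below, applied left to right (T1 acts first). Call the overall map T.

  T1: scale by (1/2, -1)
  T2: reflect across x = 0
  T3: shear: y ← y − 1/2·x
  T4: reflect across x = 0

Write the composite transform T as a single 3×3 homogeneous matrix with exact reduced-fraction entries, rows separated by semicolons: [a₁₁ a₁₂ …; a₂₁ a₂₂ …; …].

T = [1/2 0 0; 1/4 -1 0; 0 0 1]

T1 = [1/2 0 0; 0 -1 0; 0 0 1]
T2·T1 = [-1/2 0 0; 0 -1 0; 0 0 1]
T3·…·T1 = [-1/2 0 0; 1/4 -1 0; 0 0 1]
T4·…·T1 = [1/2 0 0; 1/4 -1 0; 0 0 1]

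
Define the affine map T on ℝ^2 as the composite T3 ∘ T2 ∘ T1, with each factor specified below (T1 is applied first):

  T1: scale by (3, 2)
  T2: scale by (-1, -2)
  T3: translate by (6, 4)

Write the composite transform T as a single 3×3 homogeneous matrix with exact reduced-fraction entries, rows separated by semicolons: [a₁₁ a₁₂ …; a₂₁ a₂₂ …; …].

T1 = [3 0 0; 0 2 0; 0 0 1]
T2·T1 = [-3 0 0; 0 -4 0; 0 0 1]
T3·…·T1 = [-3 0 6; 0 -4 4; 0 0 1]

T = [-3 0 6; 0 -4 4; 0 0 1]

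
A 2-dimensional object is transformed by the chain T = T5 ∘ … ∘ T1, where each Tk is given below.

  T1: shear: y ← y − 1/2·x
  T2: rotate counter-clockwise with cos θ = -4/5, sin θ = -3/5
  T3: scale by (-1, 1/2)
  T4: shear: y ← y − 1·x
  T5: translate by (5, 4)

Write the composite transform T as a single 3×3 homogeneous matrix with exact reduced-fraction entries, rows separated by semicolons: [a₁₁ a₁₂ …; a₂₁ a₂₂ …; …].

T1 = [1 0 0; -1/2 1 0; 0 0 1]
T2·T1 = [-11/10 3/5 0; -1/5 -4/5 0; 0 0 1]
T3·…·T1 = [11/10 -3/5 0; -1/10 -2/5 0; 0 0 1]
T4·…·T1 = [11/10 -3/5 0; -6/5 1/5 0; 0 0 1]
T5·…·T1 = [11/10 -3/5 5; -6/5 1/5 4; 0 0 1]

T = [11/10 -3/5 5; -6/5 1/5 4; 0 0 1]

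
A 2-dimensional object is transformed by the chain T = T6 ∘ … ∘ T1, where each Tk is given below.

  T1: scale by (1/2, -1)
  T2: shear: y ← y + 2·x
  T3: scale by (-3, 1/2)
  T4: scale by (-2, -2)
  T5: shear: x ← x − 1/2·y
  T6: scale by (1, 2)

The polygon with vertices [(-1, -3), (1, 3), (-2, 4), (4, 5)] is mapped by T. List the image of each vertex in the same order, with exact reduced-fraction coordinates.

T1 scale by (1/2, -1): (-1, -3) → (-1/2, 3); (1, 3) → (1/2, -3); (-2, 4) → (-1, -4); (4, 5) → (2, -5)
T2 shear: y ← y + 2·x: (-1/2, 3) → (-1/2, 2); (1/2, -3) → (1/2, -2); (-1, -4) → (-1, -6); (2, -5) → (2, -1)
T3 scale by (-3, 1/2): (-1/2, 2) → (3/2, 1); (1/2, -2) → (-3/2, -1); (-1, -6) → (3, -3); (2, -1) → (-6, -1/2)
T4 scale by (-2, -2): (3/2, 1) → (-3, -2); (-3/2, -1) → (3, 2); (3, -3) → (-6, 6); (-6, -1/2) → (12, 1)
T5 shear: x ← x − 1/2·y: (-3, -2) → (-2, -2); (3, 2) → (2, 2); (-6, 6) → (-9, 6); (12, 1) → (23/2, 1)
T6 scale by (1, 2): (-2, -2) → (-2, -4); (2, 2) → (2, 4); (-9, 6) → (-9, 12); (23/2, 1) → (23/2, 2)

image vertices: (-2, -4), (2, 4), (-9, 12), (23/2, 2)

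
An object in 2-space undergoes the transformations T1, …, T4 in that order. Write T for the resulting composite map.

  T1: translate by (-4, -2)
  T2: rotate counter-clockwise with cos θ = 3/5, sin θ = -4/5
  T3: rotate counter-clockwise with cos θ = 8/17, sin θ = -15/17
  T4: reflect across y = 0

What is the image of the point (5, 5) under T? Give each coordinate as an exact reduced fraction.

T(p) = (39/17, 37/17)

T1 translate by (-4, -2): (5, 5) → (1, 3)
T2 rotate counter-clockwise with cos θ = 3/5, sin θ = -4/5: (1, 3) → (3, 1)
T3 rotate counter-clockwise with cos θ = 8/17, sin θ = -15/17: (3, 1) → (39/17, -37/17)
T4 reflect across y = 0: (39/17, -37/17) → (39/17, 37/17)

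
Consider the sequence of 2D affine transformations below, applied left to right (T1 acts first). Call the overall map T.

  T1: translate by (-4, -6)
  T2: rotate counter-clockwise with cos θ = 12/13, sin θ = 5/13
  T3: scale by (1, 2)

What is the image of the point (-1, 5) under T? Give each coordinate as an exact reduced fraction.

T1 translate by (-4, -6): (-1, 5) → (-5, -1)
T2 rotate counter-clockwise with cos θ = 12/13, sin θ = 5/13: (-5, -1) → (-55/13, -37/13)
T3 scale by (1, 2): (-55/13, -37/13) → (-55/13, -74/13)

T(p) = (-55/13, -74/13)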